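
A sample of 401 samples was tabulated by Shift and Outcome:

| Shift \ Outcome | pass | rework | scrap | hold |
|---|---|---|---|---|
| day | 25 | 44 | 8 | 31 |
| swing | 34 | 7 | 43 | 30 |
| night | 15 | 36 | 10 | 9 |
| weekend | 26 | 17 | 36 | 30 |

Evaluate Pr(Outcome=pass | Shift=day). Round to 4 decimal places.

Total with Shift=day: 25 + 44 + 8 + 31 = 108.
P(Outcome=pass | Shift=day) = 25/108 = 0.2315.

0.2315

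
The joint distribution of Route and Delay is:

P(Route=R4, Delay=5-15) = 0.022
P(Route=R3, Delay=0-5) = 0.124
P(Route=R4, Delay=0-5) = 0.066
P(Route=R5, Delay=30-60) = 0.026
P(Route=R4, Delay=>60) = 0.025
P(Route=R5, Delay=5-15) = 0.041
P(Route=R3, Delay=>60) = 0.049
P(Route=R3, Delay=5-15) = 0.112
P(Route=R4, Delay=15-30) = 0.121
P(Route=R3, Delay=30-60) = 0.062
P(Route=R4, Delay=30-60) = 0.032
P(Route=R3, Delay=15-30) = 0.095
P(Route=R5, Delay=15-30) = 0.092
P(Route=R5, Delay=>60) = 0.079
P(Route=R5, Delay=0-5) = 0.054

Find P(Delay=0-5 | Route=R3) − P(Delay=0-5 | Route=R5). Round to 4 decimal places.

0.0956

P(Route=R3) = 0.124 + 0.112 + 0.095 + 0.062 + 0.049 = 0.442; P(Delay=0-5 | Route=R3) = 0.124/0.442 = 0.28054.
P(Route=R5) = 0.054 + 0.041 + 0.092 + 0.026 + 0.079 = 0.292; P(Delay=0-5 | Route=R5) = 0.054/0.292 = 0.18493.
Difference = 0.0956.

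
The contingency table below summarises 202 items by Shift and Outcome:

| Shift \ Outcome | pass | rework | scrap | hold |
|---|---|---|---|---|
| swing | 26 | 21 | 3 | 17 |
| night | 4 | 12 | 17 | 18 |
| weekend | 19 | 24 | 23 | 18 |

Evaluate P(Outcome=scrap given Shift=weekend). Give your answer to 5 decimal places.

Total with Shift=weekend: 19 + 24 + 23 + 18 = 84.
P(Outcome=scrap | Shift=weekend) = 23/84 = 0.27381.

0.27381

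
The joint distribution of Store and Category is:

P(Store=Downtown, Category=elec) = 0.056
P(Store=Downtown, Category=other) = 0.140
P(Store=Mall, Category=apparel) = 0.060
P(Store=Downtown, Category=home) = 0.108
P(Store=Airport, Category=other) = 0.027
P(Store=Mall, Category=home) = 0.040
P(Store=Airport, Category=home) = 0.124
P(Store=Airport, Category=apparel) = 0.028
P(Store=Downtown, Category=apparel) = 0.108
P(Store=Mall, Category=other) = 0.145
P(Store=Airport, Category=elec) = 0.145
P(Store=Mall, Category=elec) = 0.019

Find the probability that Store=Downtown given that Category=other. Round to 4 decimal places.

0.4487

P(Category=other) = 0.140 + 0.145 + 0.027 = 0.312.
P(Store=Downtown | Category=other) = 0.140/0.312 = 0.4487.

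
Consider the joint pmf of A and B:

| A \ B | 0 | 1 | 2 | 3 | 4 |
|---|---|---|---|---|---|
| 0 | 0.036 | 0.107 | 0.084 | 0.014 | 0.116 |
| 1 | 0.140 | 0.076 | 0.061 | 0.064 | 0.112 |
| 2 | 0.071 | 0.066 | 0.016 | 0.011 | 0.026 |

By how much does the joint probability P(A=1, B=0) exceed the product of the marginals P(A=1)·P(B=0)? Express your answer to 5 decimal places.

P(A=1) = 0.140 + 0.076 + 0.061 + 0.064 + 0.112 = 0.453.
P(B=0) = 0.036 + 0.140 + 0.071 = 0.247.
P(A=1, B=0) − P(A=1)P(B=0) = 0.140 − 0.453×0.247 = 0.02811.

0.02811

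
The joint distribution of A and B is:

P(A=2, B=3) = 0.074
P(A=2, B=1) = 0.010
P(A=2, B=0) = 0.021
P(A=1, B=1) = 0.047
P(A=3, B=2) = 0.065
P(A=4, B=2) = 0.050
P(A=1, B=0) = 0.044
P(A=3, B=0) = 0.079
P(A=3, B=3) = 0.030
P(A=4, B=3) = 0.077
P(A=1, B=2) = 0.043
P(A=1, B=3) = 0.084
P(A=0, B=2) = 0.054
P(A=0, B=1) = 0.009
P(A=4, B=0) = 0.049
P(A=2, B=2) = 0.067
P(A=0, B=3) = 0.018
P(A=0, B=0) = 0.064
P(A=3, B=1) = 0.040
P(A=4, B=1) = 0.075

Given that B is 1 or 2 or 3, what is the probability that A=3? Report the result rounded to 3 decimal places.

0.182

P(B=1) = 0.009 + 0.047 + 0.010 + 0.040 + 0.075 = 0.181.
P(B=2) = 0.054 + 0.043 + 0.067 + 0.065 + 0.050 = 0.279.
P(B=3) = 0.018 + 0.084 + 0.074 + 0.030 + 0.077 = 0.283.
P(B ∈ {1, 2, 3}) = 0.181 + 0.279 + 0.283 = 0.743; P(A=3, B ∈ {1, 2, 3}) = 0.040 + 0.065 + 0.030 = 0.135.
P(A=3 | B ∈ {1, 2, 3}) = 0.135/0.743 = 0.182.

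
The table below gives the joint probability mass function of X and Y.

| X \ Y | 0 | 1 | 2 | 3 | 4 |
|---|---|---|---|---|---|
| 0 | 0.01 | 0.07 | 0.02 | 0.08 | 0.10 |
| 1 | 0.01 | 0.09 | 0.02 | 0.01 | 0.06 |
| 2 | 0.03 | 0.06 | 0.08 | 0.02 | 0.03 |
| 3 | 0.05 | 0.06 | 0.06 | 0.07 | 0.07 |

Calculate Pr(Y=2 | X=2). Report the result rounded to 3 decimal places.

0.364

P(X=2) = 0.03 + 0.06 + 0.08 + 0.02 + 0.03 = 0.22.
P(Y=2 | X=2) = 0.08/0.22 = 0.364.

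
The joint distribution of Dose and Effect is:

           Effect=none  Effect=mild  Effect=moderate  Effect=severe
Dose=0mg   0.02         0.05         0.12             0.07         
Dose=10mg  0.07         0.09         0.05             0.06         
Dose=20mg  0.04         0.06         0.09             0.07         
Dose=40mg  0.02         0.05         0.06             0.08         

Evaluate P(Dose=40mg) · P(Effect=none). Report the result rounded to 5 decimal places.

P(Dose=40mg) = 0.02 + 0.05 + 0.06 + 0.08 = 0.21.
P(Effect=none) = 0.02 + 0.07 + 0.04 + 0.02 = 0.15.
Product: 0.21 × 0.15 = 0.03150.

0.03150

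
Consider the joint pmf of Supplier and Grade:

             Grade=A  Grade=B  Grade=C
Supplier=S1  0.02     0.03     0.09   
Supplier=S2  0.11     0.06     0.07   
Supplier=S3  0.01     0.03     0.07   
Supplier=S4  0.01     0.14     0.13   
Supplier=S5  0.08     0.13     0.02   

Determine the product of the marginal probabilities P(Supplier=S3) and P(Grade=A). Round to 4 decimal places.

0.0253

P(Supplier=S3) = 0.01 + 0.03 + 0.07 = 0.11.
P(Grade=A) = 0.02 + 0.11 + 0.01 + 0.01 + 0.08 = 0.23.
Product: 0.11 × 0.23 = 0.0253.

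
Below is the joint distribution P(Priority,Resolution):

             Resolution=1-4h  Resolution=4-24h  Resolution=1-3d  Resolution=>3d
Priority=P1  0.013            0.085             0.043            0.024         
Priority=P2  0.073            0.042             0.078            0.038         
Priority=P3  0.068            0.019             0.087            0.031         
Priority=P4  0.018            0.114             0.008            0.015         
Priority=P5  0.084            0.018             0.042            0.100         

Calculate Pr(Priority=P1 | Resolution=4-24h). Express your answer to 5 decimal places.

0.30576

P(Resolution=4-24h) = 0.085 + 0.042 + 0.019 + 0.114 + 0.018 = 0.278.
P(Priority=P1 | Resolution=4-24h) = 0.085/0.278 = 0.30576.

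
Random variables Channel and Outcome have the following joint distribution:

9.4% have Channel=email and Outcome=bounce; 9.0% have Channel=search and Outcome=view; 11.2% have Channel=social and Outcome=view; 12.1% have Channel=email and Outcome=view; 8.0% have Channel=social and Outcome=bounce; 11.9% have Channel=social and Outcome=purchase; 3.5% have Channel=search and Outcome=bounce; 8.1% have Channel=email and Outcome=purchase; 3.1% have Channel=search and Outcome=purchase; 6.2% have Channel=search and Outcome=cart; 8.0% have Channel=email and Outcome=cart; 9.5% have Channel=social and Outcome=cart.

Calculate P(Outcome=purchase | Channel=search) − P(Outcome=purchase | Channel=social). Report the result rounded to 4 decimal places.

-0.1509

P(Channel=search) = 0.035 + 0.090 + 0.062 + 0.031 = 0.218; P(Outcome=purchase | Channel=search) = 0.031/0.218 = 0.14220.
P(Channel=social) = 0.080 + 0.112 + 0.095 + 0.119 = 0.406; P(Outcome=purchase | Channel=social) = 0.119/0.406 = 0.29310.
Difference = -0.1509.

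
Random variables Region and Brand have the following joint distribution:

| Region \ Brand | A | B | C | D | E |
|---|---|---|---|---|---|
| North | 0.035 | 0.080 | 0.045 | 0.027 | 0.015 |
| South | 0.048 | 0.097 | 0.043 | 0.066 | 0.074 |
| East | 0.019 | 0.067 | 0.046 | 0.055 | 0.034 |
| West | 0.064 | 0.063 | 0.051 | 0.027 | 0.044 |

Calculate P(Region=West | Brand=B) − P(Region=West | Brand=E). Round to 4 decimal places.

P(Brand=B) = 0.080 + 0.097 + 0.067 + 0.063 = 0.307; P(Region=West | Brand=B) = 0.063/0.307 = 0.20521.
P(Brand=E) = 0.015 + 0.074 + 0.034 + 0.044 = 0.167; P(Region=West | Brand=E) = 0.044/0.167 = 0.26347.
Difference = -0.0583.

-0.0583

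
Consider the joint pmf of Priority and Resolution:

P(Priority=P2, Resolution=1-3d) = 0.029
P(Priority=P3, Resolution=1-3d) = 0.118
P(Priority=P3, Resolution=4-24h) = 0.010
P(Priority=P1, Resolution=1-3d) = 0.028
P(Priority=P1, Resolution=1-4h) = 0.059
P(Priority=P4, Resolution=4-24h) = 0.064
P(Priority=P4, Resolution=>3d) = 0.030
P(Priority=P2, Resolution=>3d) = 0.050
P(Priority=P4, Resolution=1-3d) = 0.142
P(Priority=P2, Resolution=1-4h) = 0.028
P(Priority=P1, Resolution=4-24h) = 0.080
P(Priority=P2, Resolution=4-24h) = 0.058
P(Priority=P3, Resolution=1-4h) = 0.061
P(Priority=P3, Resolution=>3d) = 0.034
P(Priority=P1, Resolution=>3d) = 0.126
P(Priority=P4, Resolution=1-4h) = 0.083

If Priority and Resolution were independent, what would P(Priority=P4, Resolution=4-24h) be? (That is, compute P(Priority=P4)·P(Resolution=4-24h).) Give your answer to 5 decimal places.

P(Priority=P4) = 0.083 + 0.064 + 0.142 + 0.030 = 0.319.
P(Resolution=4-24h) = 0.080 + 0.058 + 0.010 + 0.064 = 0.212.
Product: 0.319 × 0.212 = 0.06763.

0.06763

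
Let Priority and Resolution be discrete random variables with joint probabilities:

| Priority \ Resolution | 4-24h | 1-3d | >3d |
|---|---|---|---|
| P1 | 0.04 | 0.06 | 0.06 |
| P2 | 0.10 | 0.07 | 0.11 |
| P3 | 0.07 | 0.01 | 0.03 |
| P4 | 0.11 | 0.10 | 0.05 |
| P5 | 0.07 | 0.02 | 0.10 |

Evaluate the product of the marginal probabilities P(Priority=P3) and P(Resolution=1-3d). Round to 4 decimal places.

0.0286

P(Priority=P3) = 0.07 + 0.01 + 0.03 = 0.11.
P(Resolution=1-3d) = 0.06 + 0.07 + 0.01 + 0.10 + 0.02 = 0.26.
Product: 0.11 × 0.26 = 0.0286.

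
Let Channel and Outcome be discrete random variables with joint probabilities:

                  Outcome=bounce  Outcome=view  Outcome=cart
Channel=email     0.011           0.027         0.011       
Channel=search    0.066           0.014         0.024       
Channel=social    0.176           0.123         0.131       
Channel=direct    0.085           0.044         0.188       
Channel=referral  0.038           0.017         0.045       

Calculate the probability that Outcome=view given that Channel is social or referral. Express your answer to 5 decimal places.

0.26415

P(Channel=social) = 0.176 + 0.123 + 0.131 = 0.430.
P(Channel=referral) = 0.038 + 0.017 + 0.045 = 0.100.
P(Channel ∈ {social, referral}) = 0.430 + 0.100 = 0.530; P(Outcome=view, Channel ∈ {social, referral}) = 0.123 + 0.017 = 0.140.
P(Outcome=view | Channel ∈ {social, referral}) = 0.140/0.530 = 0.26415.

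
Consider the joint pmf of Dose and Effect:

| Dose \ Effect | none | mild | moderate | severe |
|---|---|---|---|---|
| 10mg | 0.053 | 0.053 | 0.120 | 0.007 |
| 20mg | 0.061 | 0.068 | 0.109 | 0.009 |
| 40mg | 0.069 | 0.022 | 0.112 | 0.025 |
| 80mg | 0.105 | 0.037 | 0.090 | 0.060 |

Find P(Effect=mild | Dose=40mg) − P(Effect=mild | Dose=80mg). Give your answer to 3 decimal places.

-0.030

P(Dose=40mg) = 0.069 + 0.022 + 0.112 + 0.025 = 0.228; P(Effect=mild | Dose=40mg) = 0.022/0.228 = 0.0965.
P(Dose=80mg) = 0.105 + 0.037 + 0.090 + 0.060 = 0.292; P(Effect=mild | Dose=80mg) = 0.037/0.292 = 0.1267.
Difference = -0.030.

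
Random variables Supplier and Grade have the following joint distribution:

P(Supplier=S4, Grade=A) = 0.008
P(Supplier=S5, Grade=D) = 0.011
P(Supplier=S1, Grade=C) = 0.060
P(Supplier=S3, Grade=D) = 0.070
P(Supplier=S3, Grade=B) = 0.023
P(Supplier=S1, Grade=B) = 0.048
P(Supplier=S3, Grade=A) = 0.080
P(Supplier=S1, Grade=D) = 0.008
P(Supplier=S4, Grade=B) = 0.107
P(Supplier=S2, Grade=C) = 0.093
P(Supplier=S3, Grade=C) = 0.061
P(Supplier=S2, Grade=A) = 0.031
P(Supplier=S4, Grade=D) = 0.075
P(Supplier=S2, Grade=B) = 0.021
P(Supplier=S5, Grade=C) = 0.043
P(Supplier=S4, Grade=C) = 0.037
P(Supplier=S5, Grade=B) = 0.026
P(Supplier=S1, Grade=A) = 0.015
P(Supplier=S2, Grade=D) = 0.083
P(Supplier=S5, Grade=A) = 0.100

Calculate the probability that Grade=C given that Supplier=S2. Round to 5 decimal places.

0.40789

P(Supplier=S2) = 0.031 + 0.021 + 0.093 + 0.083 = 0.228.
P(Grade=C | Supplier=S2) = 0.093/0.228 = 0.40789.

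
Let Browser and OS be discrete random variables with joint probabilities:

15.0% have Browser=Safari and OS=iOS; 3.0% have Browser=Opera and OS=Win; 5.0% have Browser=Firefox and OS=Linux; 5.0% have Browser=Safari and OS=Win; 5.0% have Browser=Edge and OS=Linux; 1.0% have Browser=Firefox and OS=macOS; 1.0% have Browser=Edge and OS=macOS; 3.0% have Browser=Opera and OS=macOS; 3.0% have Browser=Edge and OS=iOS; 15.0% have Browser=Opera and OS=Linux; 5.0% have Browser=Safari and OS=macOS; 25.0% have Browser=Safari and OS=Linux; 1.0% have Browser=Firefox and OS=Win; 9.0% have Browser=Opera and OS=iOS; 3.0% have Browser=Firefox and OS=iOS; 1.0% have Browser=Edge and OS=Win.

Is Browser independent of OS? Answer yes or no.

yes

Every cell satisfies P(Browser,OS) = P(Browser)·P(OS). For instance P(Browser=Edge) = 0.100, P(OS=Win) = 0.100, and 0.100×0.100 = 0.010 matches the joint entry. So Browser and OS are independent.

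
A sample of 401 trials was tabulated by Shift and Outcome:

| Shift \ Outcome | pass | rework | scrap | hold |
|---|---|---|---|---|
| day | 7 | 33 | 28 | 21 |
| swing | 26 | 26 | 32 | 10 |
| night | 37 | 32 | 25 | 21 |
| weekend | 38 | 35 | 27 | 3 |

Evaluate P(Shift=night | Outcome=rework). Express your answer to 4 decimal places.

0.2540

Total with Outcome=rework: 33 + 26 + 32 + 35 = 126.
P(Shift=night | Outcome=rework) = 32/126 = 0.2540.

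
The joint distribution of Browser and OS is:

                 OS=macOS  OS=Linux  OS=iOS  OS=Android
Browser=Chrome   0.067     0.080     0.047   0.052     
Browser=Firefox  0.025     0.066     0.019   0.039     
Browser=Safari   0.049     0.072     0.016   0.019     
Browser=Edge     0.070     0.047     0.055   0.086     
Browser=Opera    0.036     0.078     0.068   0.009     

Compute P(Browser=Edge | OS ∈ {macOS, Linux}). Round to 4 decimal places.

0.1983

P(OS=macOS) = 0.067 + 0.025 + 0.049 + 0.070 + 0.036 = 0.247.
P(OS=Linux) = 0.080 + 0.066 + 0.072 + 0.047 + 0.078 = 0.343.
P(OS ∈ {macOS, Linux}) = 0.247 + 0.343 = 0.590; P(Browser=Edge, OS ∈ {macOS, Linux}) = 0.070 + 0.047 = 0.117.
P(Browser=Edge | OS ∈ {macOS, Linux}) = 0.117/0.590 = 0.1983.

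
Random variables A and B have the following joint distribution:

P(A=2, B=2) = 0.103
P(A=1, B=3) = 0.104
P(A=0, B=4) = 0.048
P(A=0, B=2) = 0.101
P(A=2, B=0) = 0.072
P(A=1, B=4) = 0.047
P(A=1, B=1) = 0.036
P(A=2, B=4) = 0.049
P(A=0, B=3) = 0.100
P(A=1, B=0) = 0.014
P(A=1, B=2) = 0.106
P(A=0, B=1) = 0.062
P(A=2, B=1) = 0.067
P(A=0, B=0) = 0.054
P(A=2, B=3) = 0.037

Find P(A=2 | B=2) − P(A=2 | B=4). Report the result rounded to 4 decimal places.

-0.0080

P(B=2) = 0.101 + 0.106 + 0.103 = 0.310; P(A=2 | B=2) = 0.103/0.310 = 0.33226.
P(B=4) = 0.048 + 0.047 + 0.049 = 0.144; P(A=2 | B=4) = 0.049/0.144 = 0.34028.
Difference = -0.0080.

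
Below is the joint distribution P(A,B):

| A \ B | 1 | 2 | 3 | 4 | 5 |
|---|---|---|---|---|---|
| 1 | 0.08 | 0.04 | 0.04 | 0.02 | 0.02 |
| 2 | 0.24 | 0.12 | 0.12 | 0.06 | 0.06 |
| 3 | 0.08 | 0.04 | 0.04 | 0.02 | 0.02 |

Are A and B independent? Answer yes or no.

Every cell satisfies P(A,B) = P(A)·P(B). For instance P(A=1) = 0.20, P(B=2) = 0.20, and 0.20×0.20 = 0.04 matches the joint entry. So A and B are independent.

yes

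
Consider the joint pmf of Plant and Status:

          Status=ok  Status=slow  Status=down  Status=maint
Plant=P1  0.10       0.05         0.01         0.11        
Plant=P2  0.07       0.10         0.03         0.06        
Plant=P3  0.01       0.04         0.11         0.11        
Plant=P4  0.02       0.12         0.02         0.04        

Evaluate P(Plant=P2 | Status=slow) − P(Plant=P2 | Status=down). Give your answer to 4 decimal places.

P(Status=slow) = 0.05 + 0.10 + 0.04 + 0.12 = 0.31; P(Plant=P2 | Status=slow) = 0.10/0.31 = 0.32258.
P(Status=down) = 0.01 + 0.03 + 0.11 + 0.02 = 0.17; P(Plant=P2 | Status=down) = 0.03/0.17 = 0.17647.
Difference = 0.1461.

0.1461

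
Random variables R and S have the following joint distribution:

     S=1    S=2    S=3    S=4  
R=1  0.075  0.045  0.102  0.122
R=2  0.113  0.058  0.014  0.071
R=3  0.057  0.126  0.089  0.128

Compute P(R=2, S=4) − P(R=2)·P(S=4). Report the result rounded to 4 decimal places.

P(R=2) = 0.113 + 0.058 + 0.014 + 0.071 = 0.256.
P(S=4) = 0.122 + 0.071 + 0.128 = 0.321.
P(R=2, S=4) − P(R=2)P(S=4) = 0.071 − 0.256×0.321 = -0.0112.

-0.0112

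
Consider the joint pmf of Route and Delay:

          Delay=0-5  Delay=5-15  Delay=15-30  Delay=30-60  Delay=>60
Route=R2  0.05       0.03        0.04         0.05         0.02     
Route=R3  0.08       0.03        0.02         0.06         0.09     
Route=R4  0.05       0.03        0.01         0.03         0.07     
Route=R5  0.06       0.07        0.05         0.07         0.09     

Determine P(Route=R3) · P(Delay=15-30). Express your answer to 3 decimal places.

P(Route=R3) = 0.08 + 0.03 + 0.02 + 0.06 + 0.09 = 0.28.
P(Delay=15-30) = 0.04 + 0.02 + 0.01 + 0.05 = 0.12.
Product: 0.28 × 0.12 = 0.034.

0.034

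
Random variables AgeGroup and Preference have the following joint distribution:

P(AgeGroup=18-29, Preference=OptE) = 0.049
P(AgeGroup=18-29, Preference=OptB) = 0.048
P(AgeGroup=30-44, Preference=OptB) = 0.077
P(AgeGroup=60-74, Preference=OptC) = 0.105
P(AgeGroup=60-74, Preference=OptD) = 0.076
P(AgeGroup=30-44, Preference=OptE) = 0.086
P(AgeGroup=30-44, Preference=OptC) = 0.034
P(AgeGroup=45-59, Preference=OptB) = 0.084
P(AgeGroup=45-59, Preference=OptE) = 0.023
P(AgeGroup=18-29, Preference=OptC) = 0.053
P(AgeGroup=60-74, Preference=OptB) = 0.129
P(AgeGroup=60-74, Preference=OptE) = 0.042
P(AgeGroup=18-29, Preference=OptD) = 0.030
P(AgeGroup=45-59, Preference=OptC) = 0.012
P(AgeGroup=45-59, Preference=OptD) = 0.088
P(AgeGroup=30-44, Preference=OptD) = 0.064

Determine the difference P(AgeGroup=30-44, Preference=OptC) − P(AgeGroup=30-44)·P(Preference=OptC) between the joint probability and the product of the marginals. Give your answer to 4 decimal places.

P(AgeGroup=30-44) = 0.077 + 0.034 + 0.064 + 0.086 = 0.261.
P(Preference=OptC) = 0.053 + 0.034 + 0.012 + 0.105 = 0.204.
P(AgeGroup=30-44, Preference=OptC) − P(AgeGroup=30-44)P(Preference=OptC) = 0.034 − 0.261×0.204 = -0.0192.

-0.0192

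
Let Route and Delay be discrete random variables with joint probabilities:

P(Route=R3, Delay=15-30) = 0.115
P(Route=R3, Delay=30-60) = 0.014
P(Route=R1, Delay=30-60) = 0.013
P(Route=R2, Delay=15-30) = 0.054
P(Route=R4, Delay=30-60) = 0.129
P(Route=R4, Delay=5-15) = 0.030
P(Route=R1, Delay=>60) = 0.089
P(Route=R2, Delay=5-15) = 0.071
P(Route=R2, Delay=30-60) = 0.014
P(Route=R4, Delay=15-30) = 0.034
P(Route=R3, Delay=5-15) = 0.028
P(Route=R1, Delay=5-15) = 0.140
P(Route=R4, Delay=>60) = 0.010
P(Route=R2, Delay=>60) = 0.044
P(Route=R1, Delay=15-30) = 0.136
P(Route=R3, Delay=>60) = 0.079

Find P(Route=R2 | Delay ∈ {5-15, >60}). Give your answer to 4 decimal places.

0.2342

P(Delay=5-15) = 0.140 + 0.071 + 0.028 + 0.030 = 0.269.
P(Delay=>60) = 0.089 + 0.044 + 0.079 + 0.010 = 0.222.
P(Delay ∈ {5-15, >60}) = 0.269 + 0.222 = 0.491; P(Route=R2, Delay ∈ {5-15, >60}) = 0.071 + 0.044 = 0.115.
P(Route=R2 | Delay ∈ {5-15, >60}) = 0.115/0.491 = 0.2342.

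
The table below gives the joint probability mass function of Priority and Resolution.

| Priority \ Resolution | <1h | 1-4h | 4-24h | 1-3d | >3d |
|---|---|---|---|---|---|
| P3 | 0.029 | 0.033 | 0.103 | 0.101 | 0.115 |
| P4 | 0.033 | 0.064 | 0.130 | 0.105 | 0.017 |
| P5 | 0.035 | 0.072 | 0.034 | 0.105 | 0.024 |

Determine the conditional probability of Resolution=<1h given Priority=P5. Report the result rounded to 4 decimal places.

0.1296

P(Priority=P5) = 0.035 + 0.072 + 0.034 + 0.105 + 0.024 = 0.270.
P(Resolution=<1h | Priority=P5) = 0.035/0.270 = 0.1296.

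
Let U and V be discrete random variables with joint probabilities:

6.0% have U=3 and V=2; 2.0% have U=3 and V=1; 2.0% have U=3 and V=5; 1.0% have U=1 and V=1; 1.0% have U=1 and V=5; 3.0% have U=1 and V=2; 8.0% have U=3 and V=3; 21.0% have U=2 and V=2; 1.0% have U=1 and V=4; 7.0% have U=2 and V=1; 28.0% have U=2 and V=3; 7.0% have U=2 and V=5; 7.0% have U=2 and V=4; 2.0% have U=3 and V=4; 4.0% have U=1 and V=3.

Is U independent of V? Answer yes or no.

Every cell satisfies P(U,V) = P(U)·P(V). For instance P(U=3) = 0.200, P(V=4) = 0.100, and 0.200×0.100 = 0.020 matches the joint entry. So U and V are independent.

yes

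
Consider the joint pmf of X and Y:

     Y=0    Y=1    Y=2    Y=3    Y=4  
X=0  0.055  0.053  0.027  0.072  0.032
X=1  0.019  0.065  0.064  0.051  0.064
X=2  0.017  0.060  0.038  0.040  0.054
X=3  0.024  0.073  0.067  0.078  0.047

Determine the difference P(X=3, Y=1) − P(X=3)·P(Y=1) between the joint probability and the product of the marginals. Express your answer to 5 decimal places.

0.00046

P(X=3) = 0.024 + 0.073 + 0.067 + 0.078 + 0.047 = 0.289.
P(Y=1) = 0.053 + 0.065 + 0.060 + 0.073 = 0.251.
P(X=3, Y=1) − P(X=3)P(Y=1) = 0.073 − 0.289×0.251 = 0.00046.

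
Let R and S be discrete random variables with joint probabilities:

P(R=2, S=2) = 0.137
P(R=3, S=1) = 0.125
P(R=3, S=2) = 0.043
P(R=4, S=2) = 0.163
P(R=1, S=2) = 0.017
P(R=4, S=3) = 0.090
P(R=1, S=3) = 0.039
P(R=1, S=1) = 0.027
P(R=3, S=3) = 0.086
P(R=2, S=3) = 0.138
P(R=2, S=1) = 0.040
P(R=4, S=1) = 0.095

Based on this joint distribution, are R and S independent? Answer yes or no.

no

P(R=3) = 0.254 and P(S=1) = 0.287, so their product is 0.07290, but P(R=3, S=1) = 0.125. Since these differ, R and S are not independent.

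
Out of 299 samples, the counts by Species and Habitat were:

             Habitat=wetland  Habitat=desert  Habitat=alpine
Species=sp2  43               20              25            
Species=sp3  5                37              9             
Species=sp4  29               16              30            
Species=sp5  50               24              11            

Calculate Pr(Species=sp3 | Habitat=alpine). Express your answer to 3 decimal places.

Total with Habitat=alpine: 25 + 9 + 30 + 11 = 75.
P(Species=sp3 | Habitat=alpine) = 9/75 = 0.120.

0.120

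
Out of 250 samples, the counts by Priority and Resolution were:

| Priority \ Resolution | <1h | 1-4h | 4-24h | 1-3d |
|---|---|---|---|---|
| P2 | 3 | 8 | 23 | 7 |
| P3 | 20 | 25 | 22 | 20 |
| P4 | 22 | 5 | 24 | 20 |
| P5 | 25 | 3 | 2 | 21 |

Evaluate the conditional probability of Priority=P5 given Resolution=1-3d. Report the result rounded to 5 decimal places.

0.30882

Total with Resolution=1-3d: 7 + 20 + 20 + 21 = 68.
P(Priority=P5 | Resolution=1-3d) = 21/68 = 0.30882.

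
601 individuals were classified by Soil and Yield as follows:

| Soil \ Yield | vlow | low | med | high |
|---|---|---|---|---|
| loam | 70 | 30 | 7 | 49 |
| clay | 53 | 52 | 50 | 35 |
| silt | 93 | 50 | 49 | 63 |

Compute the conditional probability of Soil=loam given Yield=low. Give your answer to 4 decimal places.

0.2273

Total with Yield=low: 30 + 52 + 50 = 132.
P(Soil=loam | Yield=low) = 30/132 = 0.2273.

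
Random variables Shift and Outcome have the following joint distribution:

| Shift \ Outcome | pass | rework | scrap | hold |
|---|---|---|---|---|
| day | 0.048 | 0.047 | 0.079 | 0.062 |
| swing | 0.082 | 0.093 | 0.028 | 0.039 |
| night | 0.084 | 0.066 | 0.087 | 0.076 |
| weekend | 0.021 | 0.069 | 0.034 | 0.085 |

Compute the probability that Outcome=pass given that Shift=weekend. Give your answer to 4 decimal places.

P(Shift=weekend) = 0.021 + 0.069 + 0.034 + 0.085 = 0.209.
P(Outcome=pass | Shift=weekend) = 0.021/0.209 = 0.1005.

0.1005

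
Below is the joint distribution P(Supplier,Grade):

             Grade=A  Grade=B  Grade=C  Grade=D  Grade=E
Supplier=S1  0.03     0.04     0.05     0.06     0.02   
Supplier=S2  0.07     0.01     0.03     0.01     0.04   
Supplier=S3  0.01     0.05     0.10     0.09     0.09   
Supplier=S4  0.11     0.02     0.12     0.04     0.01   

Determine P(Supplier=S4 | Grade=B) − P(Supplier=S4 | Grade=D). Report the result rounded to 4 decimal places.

P(Grade=B) = 0.04 + 0.01 + 0.05 + 0.02 = 0.12; P(Supplier=S4 | Grade=B) = 0.02/0.12 = 0.16667.
P(Grade=D) = 0.06 + 0.01 + 0.09 + 0.04 = 0.20; P(Supplier=S4 | Grade=D) = 0.04/0.20 = 0.20000.
Difference = -0.0333.

-0.0333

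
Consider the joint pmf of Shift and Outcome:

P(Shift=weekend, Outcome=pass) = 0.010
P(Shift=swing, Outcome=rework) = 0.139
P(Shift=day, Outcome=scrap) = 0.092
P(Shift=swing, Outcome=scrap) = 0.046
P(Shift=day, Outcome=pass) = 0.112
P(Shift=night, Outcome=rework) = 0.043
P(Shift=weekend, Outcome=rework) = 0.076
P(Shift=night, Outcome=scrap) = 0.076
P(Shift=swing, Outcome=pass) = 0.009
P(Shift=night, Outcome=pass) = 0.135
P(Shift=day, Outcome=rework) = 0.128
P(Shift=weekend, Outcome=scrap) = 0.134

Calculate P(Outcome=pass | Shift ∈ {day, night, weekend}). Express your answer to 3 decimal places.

0.319

P(Shift=day) = 0.112 + 0.128 + 0.092 = 0.332.
P(Shift=night) = 0.135 + 0.043 + 0.076 = 0.254.
P(Shift=weekend) = 0.010 + 0.076 + 0.134 = 0.220.
P(Shift ∈ {day, night, weekend}) = 0.332 + 0.254 + 0.220 = 0.806; P(Outcome=pass, Shift ∈ {day, night, weekend}) = 0.112 + 0.135 + 0.010 = 0.257.
P(Outcome=pass | Shift ∈ {day, night, weekend}) = 0.257/0.806 = 0.319.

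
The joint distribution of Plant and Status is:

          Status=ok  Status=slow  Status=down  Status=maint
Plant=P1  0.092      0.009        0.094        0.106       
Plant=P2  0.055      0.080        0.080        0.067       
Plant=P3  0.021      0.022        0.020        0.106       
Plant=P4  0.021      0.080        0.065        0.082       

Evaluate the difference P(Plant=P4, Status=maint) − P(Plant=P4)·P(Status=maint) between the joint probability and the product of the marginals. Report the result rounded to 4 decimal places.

P(Plant=P4) = 0.021 + 0.080 + 0.065 + 0.082 = 0.248.
P(Status=maint) = 0.106 + 0.067 + 0.106 + 0.082 = 0.361.
P(Plant=P4, Status=maint) − P(Plant=P4)P(Status=maint) = 0.082 − 0.248×0.361 = -0.0075.

-0.0075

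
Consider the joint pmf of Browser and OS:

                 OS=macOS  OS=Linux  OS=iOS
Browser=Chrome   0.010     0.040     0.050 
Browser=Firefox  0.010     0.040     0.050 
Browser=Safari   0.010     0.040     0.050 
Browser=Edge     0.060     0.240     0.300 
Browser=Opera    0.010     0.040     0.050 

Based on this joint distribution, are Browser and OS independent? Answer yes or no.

yes

Every cell satisfies P(Browser,OS) = P(Browser)·P(OS). For instance P(Browser=Edge) = 0.600, P(OS=iOS) = 0.500, and 0.600×0.500 = 0.300 matches the joint entry. So Browser and OS are independent.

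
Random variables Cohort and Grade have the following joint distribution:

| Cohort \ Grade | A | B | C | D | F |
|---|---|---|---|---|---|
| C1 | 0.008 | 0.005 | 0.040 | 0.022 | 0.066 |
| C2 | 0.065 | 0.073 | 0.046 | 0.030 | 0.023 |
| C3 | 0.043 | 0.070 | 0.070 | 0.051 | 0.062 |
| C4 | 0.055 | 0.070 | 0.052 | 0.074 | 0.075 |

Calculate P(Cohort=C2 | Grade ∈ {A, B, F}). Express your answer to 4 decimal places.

0.2618

P(Grade=A) = 0.008 + 0.065 + 0.043 + 0.055 = 0.171.
P(Grade=B) = 0.005 + 0.073 + 0.070 + 0.070 = 0.218.
P(Grade=F) = 0.066 + 0.023 + 0.062 + 0.075 = 0.226.
P(Grade ∈ {A, B, F}) = 0.171 + 0.218 + 0.226 = 0.615; P(Cohort=C2, Grade ∈ {A, B, F}) = 0.065 + 0.073 + 0.023 = 0.161.
P(Cohort=C2 | Grade ∈ {A, B, F}) = 0.161/0.615 = 0.2618.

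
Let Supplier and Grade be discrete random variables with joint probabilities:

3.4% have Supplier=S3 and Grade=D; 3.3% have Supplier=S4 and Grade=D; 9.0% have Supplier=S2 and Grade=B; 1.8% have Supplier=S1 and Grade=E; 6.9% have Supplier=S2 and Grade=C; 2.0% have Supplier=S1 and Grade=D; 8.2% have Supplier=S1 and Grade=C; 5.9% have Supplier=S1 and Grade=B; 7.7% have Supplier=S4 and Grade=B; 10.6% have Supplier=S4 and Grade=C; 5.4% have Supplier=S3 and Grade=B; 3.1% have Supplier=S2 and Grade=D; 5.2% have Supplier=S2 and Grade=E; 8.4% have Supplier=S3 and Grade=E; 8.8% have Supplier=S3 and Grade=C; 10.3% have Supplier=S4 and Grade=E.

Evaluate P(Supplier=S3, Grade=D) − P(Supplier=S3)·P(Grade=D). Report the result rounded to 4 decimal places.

P(Supplier=S3) = 0.054 + 0.088 + 0.034 + 0.084 = 0.260.
P(Grade=D) = 0.020 + 0.031 + 0.034 + 0.033 = 0.118.
P(Supplier=S3, Grade=D) − P(Supplier=S3)P(Grade=D) = 0.034 − 0.260×0.118 = 0.0033.

0.0033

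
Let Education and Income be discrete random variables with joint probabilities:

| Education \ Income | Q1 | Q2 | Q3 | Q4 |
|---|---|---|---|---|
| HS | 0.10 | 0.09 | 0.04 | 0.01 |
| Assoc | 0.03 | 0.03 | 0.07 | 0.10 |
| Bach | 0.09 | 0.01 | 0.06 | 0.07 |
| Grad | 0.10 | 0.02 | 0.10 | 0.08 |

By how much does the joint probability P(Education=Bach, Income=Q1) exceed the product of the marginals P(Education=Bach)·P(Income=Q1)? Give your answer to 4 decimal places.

0.0164

P(Education=Bach) = 0.09 + 0.01 + 0.06 + 0.07 = 0.23.
P(Income=Q1) = 0.10 + 0.03 + 0.09 + 0.10 = 0.32.
P(Education=Bach, Income=Q1) − P(Education=Bach)P(Income=Q1) = 0.09 − 0.23×0.32 = 0.0164.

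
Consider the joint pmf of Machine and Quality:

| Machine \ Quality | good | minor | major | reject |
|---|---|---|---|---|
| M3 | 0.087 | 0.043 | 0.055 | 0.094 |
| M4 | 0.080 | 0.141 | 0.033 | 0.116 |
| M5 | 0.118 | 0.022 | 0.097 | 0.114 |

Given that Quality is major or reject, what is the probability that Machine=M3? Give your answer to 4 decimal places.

0.2927

P(Quality=major) = 0.055 + 0.033 + 0.097 = 0.185.
P(Quality=reject) = 0.094 + 0.116 + 0.114 = 0.324.
P(Quality ∈ {major, reject}) = 0.185 + 0.324 = 0.509; P(Machine=M3, Quality ∈ {major, reject}) = 0.055 + 0.094 = 0.149.
P(Machine=M3 | Quality ∈ {major, reject}) = 0.149/0.509 = 0.2927.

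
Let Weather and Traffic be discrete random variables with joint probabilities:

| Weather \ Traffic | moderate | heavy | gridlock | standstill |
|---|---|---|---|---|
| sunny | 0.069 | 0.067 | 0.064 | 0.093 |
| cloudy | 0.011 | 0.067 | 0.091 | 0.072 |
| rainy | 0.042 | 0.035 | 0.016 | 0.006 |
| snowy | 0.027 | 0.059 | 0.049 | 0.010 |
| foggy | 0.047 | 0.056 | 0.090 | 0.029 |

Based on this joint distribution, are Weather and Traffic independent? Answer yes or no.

no

P(Weather=cloudy) = 0.241 and P(Traffic=moderate) = 0.196, so their product is 0.04724, but P(Weather=cloudy, Traffic=moderate) = 0.011. Since these differ, Weather and Traffic are not independent.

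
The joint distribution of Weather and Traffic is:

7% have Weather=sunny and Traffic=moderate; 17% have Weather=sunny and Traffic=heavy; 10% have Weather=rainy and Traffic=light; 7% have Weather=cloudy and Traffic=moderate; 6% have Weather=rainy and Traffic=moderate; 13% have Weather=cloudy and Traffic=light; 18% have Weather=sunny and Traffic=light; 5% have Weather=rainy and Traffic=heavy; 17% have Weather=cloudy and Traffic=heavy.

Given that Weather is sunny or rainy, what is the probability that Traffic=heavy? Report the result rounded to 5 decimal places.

0.34921

P(Weather=sunny) = 0.18 + 0.07 + 0.17 = 0.42.
P(Weather=rainy) = 0.10 + 0.06 + 0.05 = 0.21.
P(Weather ∈ {sunny, rainy}) = 0.42 + 0.21 = 0.63; P(Traffic=heavy, Weather ∈ {sunny, rainy}) = 0.17 + 0.05 = 0.22.
P(Traffic=heavy | Weather ∈ {sunny, rainy}) = 0.22/0.63 = 0.34921.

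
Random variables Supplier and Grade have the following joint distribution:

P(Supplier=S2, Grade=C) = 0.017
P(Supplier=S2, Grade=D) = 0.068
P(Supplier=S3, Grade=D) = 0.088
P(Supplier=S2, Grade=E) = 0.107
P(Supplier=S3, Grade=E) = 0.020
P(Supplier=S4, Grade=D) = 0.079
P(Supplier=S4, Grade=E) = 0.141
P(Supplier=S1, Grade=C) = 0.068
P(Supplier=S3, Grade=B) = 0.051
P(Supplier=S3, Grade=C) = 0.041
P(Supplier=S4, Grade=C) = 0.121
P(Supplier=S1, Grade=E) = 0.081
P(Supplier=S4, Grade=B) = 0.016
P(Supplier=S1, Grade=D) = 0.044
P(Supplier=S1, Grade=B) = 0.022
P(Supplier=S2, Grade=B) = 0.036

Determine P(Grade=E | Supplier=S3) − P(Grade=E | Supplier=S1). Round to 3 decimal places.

-0.277

P(Supplier=S3) = 0.051 + 0.041 + 0.088 + 0.020 = 0.200; P(Grade=E | Supplier=S3) = 0.020/0.200 = 0.1000.
P(Supplier=S1) = 0.022 + 0.068 + 0.044 + 0.081 = 0.215; P(Grade=E | Supplier=S1) = 0.081/0.215 = 0.3767.
Difference = -0.277.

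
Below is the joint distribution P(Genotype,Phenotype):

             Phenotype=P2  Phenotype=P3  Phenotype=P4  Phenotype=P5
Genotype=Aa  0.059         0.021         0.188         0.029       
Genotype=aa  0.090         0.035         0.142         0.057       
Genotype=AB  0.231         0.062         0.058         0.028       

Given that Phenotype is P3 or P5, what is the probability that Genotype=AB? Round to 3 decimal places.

P(Phenotype=P3) = 0.021 + 0.035 + 0.062 = 0.118.
P(Phenotype=P5) = 0.029 + 0.057 + 0.028 = 0.114.
P(Phenotype ∈ {P3, P5}) = 0.118 + 0.114 = 0.232; P(Genotype=AB, Phenotype ∈ {P3, P5}) = 0.062 + 0.028 = 0.090.
P(Genotype=AB | Phenotype ∈ {P3, P5}) = 0.090/0.232 = 0.388.

0.388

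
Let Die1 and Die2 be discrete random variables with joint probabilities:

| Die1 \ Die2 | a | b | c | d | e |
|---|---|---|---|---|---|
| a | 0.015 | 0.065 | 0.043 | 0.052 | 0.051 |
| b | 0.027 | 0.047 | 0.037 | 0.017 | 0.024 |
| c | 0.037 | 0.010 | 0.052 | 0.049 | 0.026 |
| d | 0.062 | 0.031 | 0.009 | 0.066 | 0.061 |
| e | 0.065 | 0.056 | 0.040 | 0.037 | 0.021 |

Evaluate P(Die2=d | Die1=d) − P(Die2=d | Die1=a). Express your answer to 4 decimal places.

P(Die1=d) = 0.062 + 0.031 + 0.009 + 0.066 + 0.061 = 0.229; P(Die2=d | Die1=d) = 0.066/0.229 = 0.28821.
P(Die1=a) = 0.015 + 0.065 + 0.043 + 0.052 + 0.051 = 0.226; P(Die2=d | Die1=a) = 0.052/0.226 = 0.23009.
Difference = 0.0581.

0.0581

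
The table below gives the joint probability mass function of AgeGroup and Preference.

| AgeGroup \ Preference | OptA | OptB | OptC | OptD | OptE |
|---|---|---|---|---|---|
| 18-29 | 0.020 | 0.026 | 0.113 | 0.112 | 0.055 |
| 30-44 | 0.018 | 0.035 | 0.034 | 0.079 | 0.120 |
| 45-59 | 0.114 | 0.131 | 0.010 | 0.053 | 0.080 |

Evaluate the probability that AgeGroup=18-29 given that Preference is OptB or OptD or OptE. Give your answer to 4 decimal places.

P(Preference=OptB) = 0.026 + 0.035 + 0.131 = 0.192.
P(Preference=OptD) = 0.112 + 0.079 + 0.053 = 0.244.
P(Preference=OptE) = 0.055 + 0.120 + 0.080 = 0.255.
P(Preference ∈ {OptB, OptD, OptE}) = 0.192 + 0.244 + 0.255 = 0.691; P(AgeGroup=18-29, Preference ∈ {OptB, OptD, OptE}) = 0.026 + 0.112 + 0.055 = 0.193.
P(AgeGroup=18-29 | Preference ∈ {OptB, OptD, OptE}) = 0.193/0.691 = 0.2793.

0.2793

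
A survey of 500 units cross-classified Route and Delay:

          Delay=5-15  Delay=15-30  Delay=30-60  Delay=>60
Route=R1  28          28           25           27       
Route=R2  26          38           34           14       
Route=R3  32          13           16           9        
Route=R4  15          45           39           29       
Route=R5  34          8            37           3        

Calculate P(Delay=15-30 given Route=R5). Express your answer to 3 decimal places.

Total with Route=R5: 34 + 8 + 37 + 3 = 82.
P(Delay=15-30 | Route=R5) = 8/82 = 0.098.

0.098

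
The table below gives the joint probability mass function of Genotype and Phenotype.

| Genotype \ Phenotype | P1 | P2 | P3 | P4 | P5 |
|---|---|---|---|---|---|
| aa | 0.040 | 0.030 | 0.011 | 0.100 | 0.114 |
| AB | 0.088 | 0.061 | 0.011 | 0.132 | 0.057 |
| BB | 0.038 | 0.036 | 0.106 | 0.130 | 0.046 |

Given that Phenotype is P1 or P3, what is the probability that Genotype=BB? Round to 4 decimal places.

P(Phenotype=P1) = 0.040 + 0.088 + 0.038 = 0.166.
P(Phenotype=P3) = 0.011 + 0.011 + 0.106 = 0.128.
P(Phenotype ∈ {P1, P3}) = 0.166 + 0.128 = 0.294; P(Genotype=BB, Phenotype ∈ {P1, P3}) = 0.038 + 0.106 = 0.144.
P(Genotype=BB | Phenotype ∈ {P1, P3}) = 0.144/0.294 = 0.4898.

0.4898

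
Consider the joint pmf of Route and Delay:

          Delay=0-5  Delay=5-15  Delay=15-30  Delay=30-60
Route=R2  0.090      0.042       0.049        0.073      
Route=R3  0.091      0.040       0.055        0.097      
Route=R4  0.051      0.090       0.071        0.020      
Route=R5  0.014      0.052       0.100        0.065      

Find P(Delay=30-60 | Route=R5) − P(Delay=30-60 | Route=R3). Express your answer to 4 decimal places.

P(Route=R5) = 0.014 + 0.052 + 0.100 + 0.065 = 0.231; P(Delay=30-60 | Route=R5) = 0.065/0.231 = 0.28139.
P(Route=R3) = 0.091 + 0.040 + 0.055 + 0.097 = 0.283; P(Delay=30-60 | Route=R3) = 0.097/0.283 = 0.34276.
Difference = -0.0614.

-0.0614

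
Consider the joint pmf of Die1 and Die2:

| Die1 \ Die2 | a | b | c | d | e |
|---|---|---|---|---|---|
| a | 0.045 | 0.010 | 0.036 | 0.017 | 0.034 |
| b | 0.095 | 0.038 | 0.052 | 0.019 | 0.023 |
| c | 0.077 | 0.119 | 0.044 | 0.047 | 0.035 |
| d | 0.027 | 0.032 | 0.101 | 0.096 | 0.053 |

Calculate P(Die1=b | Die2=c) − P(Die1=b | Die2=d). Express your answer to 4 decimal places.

P(Die2=c) = 0.036 + 0.052 + 0.044 + 0.101 = 0.233; P(Die1=b | Die2=c) = 0.052/0.233 = 0.22318.
P(Die2=d) = 0.017 + 0.019 + 0.047 + 0.096 = 0.179; P(Die1=b | Die2=d) = 0.019/0.179 = 0.10615.
Difference = 0.1170.

0.1170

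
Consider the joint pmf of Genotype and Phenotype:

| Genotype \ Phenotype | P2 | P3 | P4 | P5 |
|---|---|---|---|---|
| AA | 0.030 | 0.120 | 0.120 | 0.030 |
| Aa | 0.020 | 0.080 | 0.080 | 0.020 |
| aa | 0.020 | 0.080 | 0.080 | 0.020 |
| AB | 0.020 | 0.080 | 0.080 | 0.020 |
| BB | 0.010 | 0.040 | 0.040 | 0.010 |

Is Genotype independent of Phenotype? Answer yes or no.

Every cell satisfies P(Genotype,Phenotype) = P(Genotype)·P(Phenotype). For instance P(Genotype=aa) = 0.200, P(Phenotype=P3) = 0.400, and 0.200×0.400 = 0.080 matches the joint entry. So Genotype and Phenotype are independent.

yes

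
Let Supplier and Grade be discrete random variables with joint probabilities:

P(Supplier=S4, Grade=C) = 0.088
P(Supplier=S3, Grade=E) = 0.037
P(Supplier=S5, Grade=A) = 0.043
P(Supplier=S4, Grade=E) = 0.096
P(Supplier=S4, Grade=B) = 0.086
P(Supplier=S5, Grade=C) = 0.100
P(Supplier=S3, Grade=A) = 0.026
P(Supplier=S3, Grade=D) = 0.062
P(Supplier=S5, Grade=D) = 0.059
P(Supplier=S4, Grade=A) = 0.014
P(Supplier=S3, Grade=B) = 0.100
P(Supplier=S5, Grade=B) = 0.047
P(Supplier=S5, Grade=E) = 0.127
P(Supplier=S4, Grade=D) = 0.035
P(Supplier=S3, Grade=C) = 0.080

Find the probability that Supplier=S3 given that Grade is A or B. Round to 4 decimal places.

P(Grade=A) = 0.026 + 0.014 + 0.043 = 0.083.
P(Grade=B) = 0.100 + 0.086 + 0.047 = 0.233.
P(Grade ∈ {A, B}) = 0.083 + 0.233 = 0.316; P(Supplier=S3, Grade ∈ {A, B}) = 0.026 + 0.100 = 0.126.
P(Supplier=S3 | Grade ∈ {A, B}) = 0.126/0.316 = 0.3987.

0.3987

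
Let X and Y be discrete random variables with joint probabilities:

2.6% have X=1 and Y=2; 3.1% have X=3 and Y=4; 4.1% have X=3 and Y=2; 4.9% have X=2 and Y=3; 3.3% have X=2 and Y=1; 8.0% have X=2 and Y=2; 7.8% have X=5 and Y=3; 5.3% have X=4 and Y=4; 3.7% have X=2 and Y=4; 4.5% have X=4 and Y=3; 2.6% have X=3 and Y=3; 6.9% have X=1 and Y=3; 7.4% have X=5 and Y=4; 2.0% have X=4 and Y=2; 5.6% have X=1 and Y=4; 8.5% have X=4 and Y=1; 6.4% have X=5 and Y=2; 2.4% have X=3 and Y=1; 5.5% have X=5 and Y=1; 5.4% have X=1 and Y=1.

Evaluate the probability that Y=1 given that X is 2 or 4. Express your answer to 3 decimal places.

0.294

P(X=2) = 0.033 + 0.080 + 0.049 + 0.037 = 0.199.
P(X=4) = 0.085 + 0.020 + 0.045 + 0.053 = 0.203.
P(X ∈ {2, 4}) = 0.199 + 0.203 = 0.402; P(Y=1, X ∈ {2, 4}) = 0.033 + 0.085 = 0.118.
P(Y=1 | X ∈ {2, 4}) = 0.118/0.402 = 0.294.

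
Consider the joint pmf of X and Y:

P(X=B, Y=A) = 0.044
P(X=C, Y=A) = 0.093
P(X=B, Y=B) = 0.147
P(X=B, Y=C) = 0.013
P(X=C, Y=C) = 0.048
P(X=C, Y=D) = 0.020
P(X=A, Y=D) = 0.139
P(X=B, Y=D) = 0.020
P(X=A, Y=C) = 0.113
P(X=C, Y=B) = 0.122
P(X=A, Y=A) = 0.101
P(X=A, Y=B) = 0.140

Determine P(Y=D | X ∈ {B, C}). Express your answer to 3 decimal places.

P(X=B) = 0.044 + 0.147 + 0.013 + 0.020 = 0.224.
P(X=C) = 0.093 + 0.122 + 0.048 + 0.020 = 0.283.
P(X ∈ {B, C}) = 0.224 + 0.283 = 0.507; P(Y=D, X ∈ {B, C}) = 0.020 + 0.020 = 0.040.
P(Y=D | X ∈ {B, C}) = 0.040/0.507 = 0.079.

0.079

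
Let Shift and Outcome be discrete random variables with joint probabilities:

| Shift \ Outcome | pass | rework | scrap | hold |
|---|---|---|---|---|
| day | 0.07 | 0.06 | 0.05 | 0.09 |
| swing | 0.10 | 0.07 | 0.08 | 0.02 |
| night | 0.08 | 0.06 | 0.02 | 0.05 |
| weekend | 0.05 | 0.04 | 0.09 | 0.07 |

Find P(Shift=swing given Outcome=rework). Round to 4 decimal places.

P(Outcome=rework) = 0.06 + 0.07 + 0.06 + 0.04 = 0.23.
P(Shift=swing | Outcome=rework) = 0.07/0.23 = 0.3043.

0.3043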